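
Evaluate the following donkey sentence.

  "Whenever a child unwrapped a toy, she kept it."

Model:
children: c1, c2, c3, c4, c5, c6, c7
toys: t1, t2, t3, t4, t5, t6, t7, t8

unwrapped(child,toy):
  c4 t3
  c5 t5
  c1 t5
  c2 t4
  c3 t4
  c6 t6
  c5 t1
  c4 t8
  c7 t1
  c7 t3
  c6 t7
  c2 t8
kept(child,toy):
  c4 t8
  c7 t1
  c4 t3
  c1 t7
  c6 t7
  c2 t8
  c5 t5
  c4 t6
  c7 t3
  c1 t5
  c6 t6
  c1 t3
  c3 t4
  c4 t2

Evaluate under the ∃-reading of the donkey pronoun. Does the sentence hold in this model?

True

"it" takes "a toy" as antecedent — a donkey pronoun bound across the clause boundary.
Weak reading: every child c with some unwrapped-toy has at least one unwrapped-toy t such that kept(c,t).
Per child: c1:✓  c2:✓  c3:✓  c4:✓  c5:✓  c6:✓  c7:✓
Every child in the restrictor has a witness.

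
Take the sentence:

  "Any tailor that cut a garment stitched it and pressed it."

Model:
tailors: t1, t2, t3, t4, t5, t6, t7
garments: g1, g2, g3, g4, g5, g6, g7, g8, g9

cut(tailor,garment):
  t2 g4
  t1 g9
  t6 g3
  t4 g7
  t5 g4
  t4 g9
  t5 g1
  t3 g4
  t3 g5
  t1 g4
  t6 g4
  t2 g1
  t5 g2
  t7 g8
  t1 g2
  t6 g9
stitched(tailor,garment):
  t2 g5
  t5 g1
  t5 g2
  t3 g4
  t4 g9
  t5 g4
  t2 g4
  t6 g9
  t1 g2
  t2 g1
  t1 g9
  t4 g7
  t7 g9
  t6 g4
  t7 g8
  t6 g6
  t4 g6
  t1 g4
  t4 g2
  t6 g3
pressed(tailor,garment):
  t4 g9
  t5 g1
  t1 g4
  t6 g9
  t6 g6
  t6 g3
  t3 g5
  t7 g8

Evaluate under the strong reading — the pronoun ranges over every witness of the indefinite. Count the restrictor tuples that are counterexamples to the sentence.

"it" takes "a garment" as antecedent — a donkey pronoun bound across the clause boundary.
Strong reading: for every (t,g) with cut(t,g), stitched(t,g) ∧ pressed(t,g).
Restrictor pairs: (t1,g2) ✗  (t1,g4) ✓  (t1,g9) ✗  (t2,g1) ✗  (t2,g4) ✗  (t3,g4) ✗  (t3,g5) ✗  (t4,g7) ✗  (t4,g9) ✓  (t5,g1) ✓  (t5,g2) ✗  (t5,g4) ✗  (t6,g3) ✓  (t6,g4) ✗  (t6,g9) ✓  (t7,g8) ✓
Counterexamples (restrictor pairs failing the scope): 10.

10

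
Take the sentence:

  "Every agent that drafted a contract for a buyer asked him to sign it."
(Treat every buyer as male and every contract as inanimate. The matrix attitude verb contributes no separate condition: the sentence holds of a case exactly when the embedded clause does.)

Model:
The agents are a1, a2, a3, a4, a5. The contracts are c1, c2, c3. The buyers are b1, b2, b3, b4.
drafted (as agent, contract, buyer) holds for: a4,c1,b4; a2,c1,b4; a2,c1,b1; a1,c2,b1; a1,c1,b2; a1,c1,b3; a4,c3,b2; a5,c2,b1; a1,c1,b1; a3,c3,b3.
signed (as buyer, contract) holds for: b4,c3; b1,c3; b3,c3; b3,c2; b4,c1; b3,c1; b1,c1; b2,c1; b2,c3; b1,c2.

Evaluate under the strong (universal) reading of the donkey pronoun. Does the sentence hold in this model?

True

"him" takes "a buyer" as antecedent and "it" takes "a contract"; both are donkey pronouns co-varying with the restrictor.
Strong reading: for every (a,c,b) with drafted(a,c,b), signed(b,c).
Restrictor triples: (a1,c1,b1)→signed(b1,c1) ✓  (a1,c1,b2)→signed(b2,c1) ✓  (a1,c1,b3)→signed(b3,c1) ✓  (a1,c2,b1)→signed(b1,c2) ✓  (a2,c1,b1)→signed(b1,c1) ✓  (a2,c1,b4)→signed(b4,c1) ✓  (a3,c3,b3)→signed(b3,c3) ✓  (a4,c1,b4)→signed(b4,c1) ✓  (a4,c3,b2)→signed(b2,c3) ✓  (a5,c2,b1)→signed(b1,c2) ✓
Every restrictor triple satisfies the scope.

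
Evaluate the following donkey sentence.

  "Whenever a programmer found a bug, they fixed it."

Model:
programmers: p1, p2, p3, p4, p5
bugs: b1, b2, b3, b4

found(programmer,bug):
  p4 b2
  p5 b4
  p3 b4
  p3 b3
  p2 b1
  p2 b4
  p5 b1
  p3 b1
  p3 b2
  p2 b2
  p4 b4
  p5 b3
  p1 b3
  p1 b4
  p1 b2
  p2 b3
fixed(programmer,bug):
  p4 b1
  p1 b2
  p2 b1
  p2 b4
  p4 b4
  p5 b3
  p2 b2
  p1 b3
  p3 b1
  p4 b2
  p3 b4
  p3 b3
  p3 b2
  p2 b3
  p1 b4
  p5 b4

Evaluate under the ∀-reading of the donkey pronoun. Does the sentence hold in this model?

"it" takes "a bug" as antecedent — a donkey pronoun bound across the clause boundary.
Strong reading: for every (p,b) with found(p,b), fixed(p,b).
Restrictor pairs: (p1,b2) ✓  (p1,b3) ✓  (p1,b4) ✓  (p2,b1) ✓  (p2,b2) ✓  (p2,b3) ✓  (p2,b4) ✓  (p3,b1) ✓  (p3,b2) ✓  (p3,b3) ✓  (p3,b4) ✓  (p4,b2) ✓  (p4,b4) ✓  (p5,b1) ✗  (p5,b3) ✓  (p5,b4) ✓
Counterexample: (p5,b1) is in found but fails the scope.

False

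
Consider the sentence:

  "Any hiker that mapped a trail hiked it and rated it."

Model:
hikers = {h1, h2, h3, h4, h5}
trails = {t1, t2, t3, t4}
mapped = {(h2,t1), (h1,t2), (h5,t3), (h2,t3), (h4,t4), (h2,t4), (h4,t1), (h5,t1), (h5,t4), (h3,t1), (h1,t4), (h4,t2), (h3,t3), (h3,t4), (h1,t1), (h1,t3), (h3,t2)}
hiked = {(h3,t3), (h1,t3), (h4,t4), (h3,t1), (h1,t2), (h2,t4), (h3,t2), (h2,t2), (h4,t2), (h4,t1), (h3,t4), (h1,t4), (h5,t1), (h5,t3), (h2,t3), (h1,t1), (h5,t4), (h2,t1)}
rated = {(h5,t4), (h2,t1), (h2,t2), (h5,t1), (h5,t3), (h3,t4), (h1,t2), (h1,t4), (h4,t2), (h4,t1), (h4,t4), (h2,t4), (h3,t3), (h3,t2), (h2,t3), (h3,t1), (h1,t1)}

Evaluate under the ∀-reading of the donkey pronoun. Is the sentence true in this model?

"it" takes "a trail" as antecedent — a donkey pronoun bound across the clause boundary.
Strong reading: for every (h,t) with mapped(h,t), hiked(h,t) ∧ rated(h,t).
Restrictor pairs: (h1,t1) ✓  (h1,t2) ✓  (h1,t3) ✗  (h1,t4) ✓  (h2,t1) ✓  (h2,t3) ✓  (h2,t4) ✓  (h3,t1) ✓  (h3,t2) ✓  (h3,t3) ✓  (h3,t4) ✓  (h4,t1) ✓  (h4,t2) ✓  (h4,t4) ✓  (h5,t1) ✓  (h5,t3) ✓  (h5,t4) ✓
Counterexample: (h1,t3) is in mapped but fails the scope.

False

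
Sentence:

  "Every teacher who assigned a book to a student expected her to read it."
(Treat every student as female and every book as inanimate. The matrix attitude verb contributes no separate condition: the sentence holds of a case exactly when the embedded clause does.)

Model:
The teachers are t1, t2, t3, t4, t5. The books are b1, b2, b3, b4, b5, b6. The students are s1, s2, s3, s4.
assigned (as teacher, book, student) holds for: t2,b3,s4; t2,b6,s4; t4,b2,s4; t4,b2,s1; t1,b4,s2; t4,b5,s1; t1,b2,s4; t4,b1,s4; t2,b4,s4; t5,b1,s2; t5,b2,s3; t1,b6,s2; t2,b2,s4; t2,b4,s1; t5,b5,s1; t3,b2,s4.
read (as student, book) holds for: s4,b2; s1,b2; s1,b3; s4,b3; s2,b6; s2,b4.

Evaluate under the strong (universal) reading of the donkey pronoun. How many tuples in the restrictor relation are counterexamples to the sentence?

"her" takes "a student" as antecedent and "it" takes "a book"; both are donkey pronouns co-varying with the restrictor.
Strong reading: for every (t,b,s) with assigned(t,b,s), read(s,b).
Restrictor triples: (t1,b2,s4)→read(s4,b2) ✓  (t1,b4,s2)→read(s2,b4) ✓  (t1,b6,s2)→read(s2,b6) ✓  (t2,b2,s4)→read(s4,b2) ✓  (t2,b3,s4)→read(s4,b3) ✓  (t2,b4,s1)→read(s1,b4) ✗  (t2,b4,s4)→read(s4,b4) ✗  (t2,b6,s4)→read(s4,b6) ✗  (t3,b2,s4)→read(s4,b2) ✓  (t4,b1,s4)→read(s4,b1) ✗  (t4,b2,s1)→read(s1,b2) ✓  (t4,b2,s4)→read(s4,b2) ✓  (t4,b5,s1)→read(s1,b5) ✗  (t5,b1,s2)→read(s2,b1) ✗  (t5,b2,s3)→read(s3,b2) ✗  (t5,b5,s1)→read(s1,b5) ✗
Counterexamples (restrictor triples failing the scope): 8.

8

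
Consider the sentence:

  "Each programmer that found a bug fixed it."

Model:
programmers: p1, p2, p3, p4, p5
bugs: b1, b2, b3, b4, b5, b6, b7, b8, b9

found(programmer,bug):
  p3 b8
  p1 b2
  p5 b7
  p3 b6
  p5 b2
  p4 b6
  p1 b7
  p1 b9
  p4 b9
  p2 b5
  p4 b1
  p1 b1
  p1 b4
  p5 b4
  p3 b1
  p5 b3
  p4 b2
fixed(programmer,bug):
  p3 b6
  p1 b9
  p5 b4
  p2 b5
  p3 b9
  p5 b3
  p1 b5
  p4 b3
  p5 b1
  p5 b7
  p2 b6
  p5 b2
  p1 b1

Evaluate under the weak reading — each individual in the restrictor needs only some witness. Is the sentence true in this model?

"it" takes "a bug" as antecedent — a donkey pronoun bound across the clause boundary.
Weak reading: every programmer p with some found-bug has at least one found-bug b such that fixed(p,b).
Per programmer: p1:✓  p2:✓  p3:✓  p4:✗  p5:✓
p4 has no witness among its found-bugs.

False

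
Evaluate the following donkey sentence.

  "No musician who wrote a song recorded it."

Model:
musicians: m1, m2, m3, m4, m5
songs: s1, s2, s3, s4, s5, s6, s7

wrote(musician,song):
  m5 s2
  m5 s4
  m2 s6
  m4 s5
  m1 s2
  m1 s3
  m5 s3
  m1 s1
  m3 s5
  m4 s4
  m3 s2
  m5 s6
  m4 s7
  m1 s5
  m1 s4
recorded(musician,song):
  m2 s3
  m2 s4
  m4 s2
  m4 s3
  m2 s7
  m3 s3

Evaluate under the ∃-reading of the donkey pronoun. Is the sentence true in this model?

True

"it" takes "a song" as antecedent — a donkey pronoun bound across the clause boundary.
Truth condition: for no (m,s) with wrote(m,s) does recorded(m,s) hold.
Restrictor pairs — does the scope hold? (m1,s1):fails  (m1,s2):fails  (m1,s3):fails  (m1,s4):fails  (m1,s5):fails  (m2,s6):fails  (m3,s2):fails  (m3,s5):fails  (m4,s4):fails  (m4,s5):fails  (m4,s7):fails  (m5,s2):fails  (m5,s3):fails  (m5,s4):fails  (m5,s6):fails
Scope holds for no restrictor pair, so the sentence is true.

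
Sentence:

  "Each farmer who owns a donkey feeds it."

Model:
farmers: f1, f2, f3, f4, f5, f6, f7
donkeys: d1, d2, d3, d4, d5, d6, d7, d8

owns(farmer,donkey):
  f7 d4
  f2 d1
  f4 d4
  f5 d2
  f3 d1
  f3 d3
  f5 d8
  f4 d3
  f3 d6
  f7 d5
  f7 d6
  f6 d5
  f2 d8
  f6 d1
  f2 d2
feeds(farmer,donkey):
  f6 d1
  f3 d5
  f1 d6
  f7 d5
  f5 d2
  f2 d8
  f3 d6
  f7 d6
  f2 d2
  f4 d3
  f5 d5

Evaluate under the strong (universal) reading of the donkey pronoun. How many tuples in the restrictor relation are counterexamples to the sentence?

"it" takes "a donkey" as antecedent — a donkey pronoun bound across the clause boundary.
Strong reading: for every (f,d) with owns(f,d), feeds(f,d).
Restrictor pairs: (f2,d1) ✗  (f2,d2) ✓  (f2,d8) ✓  (f3,d1) ✗  (f3,d3) ✗  (f3,d6) ✓  (f4,d3) ✓  (f4,d4) ✗  (f5,d2) ✓  (f5,d8) ✗  (f6,d1) ✓  (f6,d5) ✗  (f7,d4) ✗  (f7,d5) ✓  (f7,d6) ✓
Counterexamples (restrictor pairs failing the scope): 7.

7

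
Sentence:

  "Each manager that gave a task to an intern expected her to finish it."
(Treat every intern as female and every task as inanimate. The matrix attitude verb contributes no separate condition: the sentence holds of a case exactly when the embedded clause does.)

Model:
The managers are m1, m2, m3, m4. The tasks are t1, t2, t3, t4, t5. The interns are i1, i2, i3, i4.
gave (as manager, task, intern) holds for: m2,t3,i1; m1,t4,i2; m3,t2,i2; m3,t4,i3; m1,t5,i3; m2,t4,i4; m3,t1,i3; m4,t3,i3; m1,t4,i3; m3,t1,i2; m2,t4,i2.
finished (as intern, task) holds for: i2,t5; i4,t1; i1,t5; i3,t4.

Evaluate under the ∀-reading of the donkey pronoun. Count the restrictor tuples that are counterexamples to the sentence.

9

"her" takes "an intern" as antecedent and "it" takes "a task"; both are donkey pronouns co-varying with the restrictor.
Strong reading: for every (m,t,i) with gave(m,t,i), finished(i,t).
Restrictor triples: (m1,t4,i2)→finished(i2,t4) ✗  (m1,t4,i3)→finished(i3,t4) ✓  (m1,t5,i3)→finished(i3,t5) ✗  (m2,t3,i1)→finished(i1,t3) ✗  (m2,t4,i2)→finished(i2,t4) ✗  (m2,t4,i4)→finished(i4,t4) ✗  (m3,t1,i2)→finished(i2,t1) ✗  (m3,t1,i3)→finished(i3,t1) ✗  (m3,t2,i2)→finished(i2,t2) ✗  (m3,t4,i3)→finished(i3,t4) ✓  (m4,t3,i3)→finished(i3,t3) ✗
Counterexamples (restrictor triples failing the scope): 9.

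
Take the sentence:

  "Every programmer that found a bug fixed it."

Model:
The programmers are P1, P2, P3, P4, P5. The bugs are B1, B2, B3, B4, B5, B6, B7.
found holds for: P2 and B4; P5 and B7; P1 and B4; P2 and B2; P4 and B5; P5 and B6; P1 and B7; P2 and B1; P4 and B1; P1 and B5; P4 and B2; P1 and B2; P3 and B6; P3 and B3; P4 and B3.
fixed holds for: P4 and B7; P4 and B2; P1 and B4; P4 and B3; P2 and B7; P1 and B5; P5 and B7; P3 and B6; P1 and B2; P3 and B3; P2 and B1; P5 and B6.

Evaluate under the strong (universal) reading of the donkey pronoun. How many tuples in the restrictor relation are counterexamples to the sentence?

5

"it" takes "a bug" as antecedent — a donkey pronoun bound across the clause boundary.
Strong reading: for every (p,b) with found(p,b), fixed(p,b).
Restrictor pairs: (P1,B2) ✓  (P1,B4) ✓  (P1,B5) ✓  (P1,B7) ✗  (P2,B1) ✓  (P2,B2) ✗  (P2,B4) ✗  (P3,B3) ✓  (P3,B6) ✓  (P4,B1) ✗  (P4,B2) ✓  (P4,B3) ✓  (P4,B5) ✗  (P5,B6) ✓  (P5,B7) ✓
Counterexamples (restrictor pairs failing the scope): 5.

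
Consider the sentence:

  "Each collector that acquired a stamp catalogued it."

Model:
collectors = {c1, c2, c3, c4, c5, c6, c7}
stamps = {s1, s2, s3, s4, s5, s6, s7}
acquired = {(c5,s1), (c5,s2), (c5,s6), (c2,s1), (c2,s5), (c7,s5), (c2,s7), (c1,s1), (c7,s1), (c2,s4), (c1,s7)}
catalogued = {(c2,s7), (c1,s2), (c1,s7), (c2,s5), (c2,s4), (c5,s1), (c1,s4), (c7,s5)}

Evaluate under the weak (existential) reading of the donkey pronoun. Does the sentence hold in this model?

True

"it" takes "a stamp" as antecedent — a donkey pronoun bound across the clause boundary.
Weak reading: every collector c with some acquired-stamp has at least one acquired-stamp s such that catalogued(c,s).
Per collector: c1:✓  c2:✓  c5:✓  c7:✓
Every collector in the restrictor has a witness.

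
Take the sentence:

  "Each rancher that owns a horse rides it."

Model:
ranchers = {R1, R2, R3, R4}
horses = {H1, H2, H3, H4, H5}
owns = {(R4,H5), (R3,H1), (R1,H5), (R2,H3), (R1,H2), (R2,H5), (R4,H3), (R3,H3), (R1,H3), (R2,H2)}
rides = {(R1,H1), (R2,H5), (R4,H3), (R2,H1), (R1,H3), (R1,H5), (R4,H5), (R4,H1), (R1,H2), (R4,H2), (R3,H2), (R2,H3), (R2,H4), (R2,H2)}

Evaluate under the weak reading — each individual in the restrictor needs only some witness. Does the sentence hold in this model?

False

"it" takes "a horse" as antecedent — a donkey pronoun bound across the clause boundary.
Weak reading: every rancher r with some owns-horse has at least one owns-horse h such that rides(r,h).
Per rancher: R1:✓  R2:✓  R3:✗  R4:✓
R3 has no witness among its owns-horses.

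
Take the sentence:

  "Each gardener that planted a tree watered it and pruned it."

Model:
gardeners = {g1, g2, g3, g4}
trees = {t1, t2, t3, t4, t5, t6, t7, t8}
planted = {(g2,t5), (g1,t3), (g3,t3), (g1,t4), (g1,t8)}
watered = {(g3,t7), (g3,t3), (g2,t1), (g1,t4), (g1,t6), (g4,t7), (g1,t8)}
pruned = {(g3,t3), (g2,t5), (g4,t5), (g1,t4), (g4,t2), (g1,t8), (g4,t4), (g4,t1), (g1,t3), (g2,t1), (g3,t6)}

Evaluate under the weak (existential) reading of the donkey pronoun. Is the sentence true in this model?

"it" takes "a tree" as antecedent — a donkey pronoun bound across the clause boundary.
Weak reading: every gardener g with some planted-tree has at least one planted-tree t such that watered(g,t) ∧ pruned(g,t).
Per gardener: g1:✓  g2:✗  g3:✓
g2 has no witness among its planted-trees.

False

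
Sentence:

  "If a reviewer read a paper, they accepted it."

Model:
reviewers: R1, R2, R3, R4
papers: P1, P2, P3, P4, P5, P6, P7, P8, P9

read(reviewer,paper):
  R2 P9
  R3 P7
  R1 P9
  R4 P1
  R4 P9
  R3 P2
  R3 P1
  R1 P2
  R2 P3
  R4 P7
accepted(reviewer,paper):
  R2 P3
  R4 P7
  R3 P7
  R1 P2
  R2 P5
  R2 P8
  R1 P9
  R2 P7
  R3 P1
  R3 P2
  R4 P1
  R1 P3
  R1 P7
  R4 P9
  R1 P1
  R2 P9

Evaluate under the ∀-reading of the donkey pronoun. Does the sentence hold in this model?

True

"it" takes "a paper" as antecedent — a donkey pronoun bound across the clause boundary.
Strong reading: for every (r,p) with read(r,p), accepted(r,p).
Restrictor pairs: (R1,P2) ✓  (R1,P9) ✓  (R2,P3) ✓  (R2,P9) ✓  (R3,P1) ✓  (R3,P2) ✓  (R3,P7) ✓  (R4,P1) ✓  (R4,P7) ✓  (R4,P9) ✓
Every restrictor pair satisfies the scope.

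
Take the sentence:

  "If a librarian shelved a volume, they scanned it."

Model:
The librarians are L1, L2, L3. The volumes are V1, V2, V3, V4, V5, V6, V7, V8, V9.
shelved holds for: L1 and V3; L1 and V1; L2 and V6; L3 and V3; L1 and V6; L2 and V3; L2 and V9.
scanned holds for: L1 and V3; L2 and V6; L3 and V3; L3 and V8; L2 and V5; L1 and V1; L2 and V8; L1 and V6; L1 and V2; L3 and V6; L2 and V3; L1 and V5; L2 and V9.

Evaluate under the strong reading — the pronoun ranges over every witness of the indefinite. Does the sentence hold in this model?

True

"it" takes "a volume" as antecedent — a donkey pronoun bound across the clause boundary.
Strong reading: for every (l,v) with shelved(l,v), scanned(l,v).
Restrictor pairs: (L1,V1) ✓  (L1,V3) ✓  (L1,V6) ✓  (L2,V3) ✓  (L2,V6) ✓  (L2,V9) ✓  (L3,V3) ✓
Every restrictor pair satisfies the scope.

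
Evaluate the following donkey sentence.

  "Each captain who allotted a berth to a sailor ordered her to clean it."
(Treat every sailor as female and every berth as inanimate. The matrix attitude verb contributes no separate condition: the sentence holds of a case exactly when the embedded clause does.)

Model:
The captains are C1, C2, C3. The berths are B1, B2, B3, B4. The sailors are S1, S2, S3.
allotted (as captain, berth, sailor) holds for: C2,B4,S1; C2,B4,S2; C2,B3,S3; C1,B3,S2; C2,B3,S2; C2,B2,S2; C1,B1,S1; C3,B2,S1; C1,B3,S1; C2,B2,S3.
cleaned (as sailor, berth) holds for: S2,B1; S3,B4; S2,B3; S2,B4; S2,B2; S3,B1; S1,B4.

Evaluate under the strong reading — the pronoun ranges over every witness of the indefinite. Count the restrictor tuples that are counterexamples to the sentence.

"her" takes "a sailor" as antecedent and "it" takes "a berth"; both are donkey pronouns co-varying with the restrictor.
Strong reading: for every (c,b,s) with allotted(c,b,s), cleaned(s,b).
Restrictor triples: (C1,B1,S1)→cleaned(S1,B1) ✗  (C1,B3,S1)→cleaned(S1,B3) ✗  (C1,B3,S2)→cleaned(S2,B3) ✓  (C2,B2,S2)→cleaned(S2,B2) ✓  (C2,B2,S3)→cleaned(S3,B2) ✗  (C2,B3,S2)→cleaned(S2,B3) ✓  (C2,B3,S3)→cleaned(S3,B3) ✗  (C2,B4,S1)→cleaned(S1,B4) ✓  (C2,B4,S2)→cleaned(S2,B4) ✓  (C3,B2,S1)→cleaned(S1,B2) ✗
Counterexamples (restrictor triples failing the scope): 5.

5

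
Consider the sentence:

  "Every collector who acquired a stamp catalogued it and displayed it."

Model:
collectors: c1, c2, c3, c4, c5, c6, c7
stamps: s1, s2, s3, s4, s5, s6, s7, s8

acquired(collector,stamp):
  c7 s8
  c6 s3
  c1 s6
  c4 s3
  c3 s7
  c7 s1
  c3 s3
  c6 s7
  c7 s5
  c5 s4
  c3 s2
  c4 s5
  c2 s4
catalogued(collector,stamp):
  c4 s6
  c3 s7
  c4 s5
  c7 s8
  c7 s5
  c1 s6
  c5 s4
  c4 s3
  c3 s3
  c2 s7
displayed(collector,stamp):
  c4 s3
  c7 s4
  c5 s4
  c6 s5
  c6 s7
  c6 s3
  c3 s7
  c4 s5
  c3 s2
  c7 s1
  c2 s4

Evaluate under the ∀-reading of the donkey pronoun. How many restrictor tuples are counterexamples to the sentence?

"it" takes "a stamp" as antecedent — a donkey pronoun bound across the clause boundary.
Strong reading: for every (c,s) with acquired(c,s), catalogued(c,s) ∧ displayed(c,s).
Restrictor pairs: (c1,s6) ✗  (c2,s4) ✗  (c3,s2) ✗  (c3,s3) ✗  (c3,s7) ✓  (c4,s3) ✓  (c4,s5) ✓  (c5,s4) ✓  (c6,s3) ✗  (c6,s7) ✗  (c7,s1) ✗  (c7,s5) ✗  (c7,s8) ✗
Counterexamples (restrictor pairs failing the scope): 9.

9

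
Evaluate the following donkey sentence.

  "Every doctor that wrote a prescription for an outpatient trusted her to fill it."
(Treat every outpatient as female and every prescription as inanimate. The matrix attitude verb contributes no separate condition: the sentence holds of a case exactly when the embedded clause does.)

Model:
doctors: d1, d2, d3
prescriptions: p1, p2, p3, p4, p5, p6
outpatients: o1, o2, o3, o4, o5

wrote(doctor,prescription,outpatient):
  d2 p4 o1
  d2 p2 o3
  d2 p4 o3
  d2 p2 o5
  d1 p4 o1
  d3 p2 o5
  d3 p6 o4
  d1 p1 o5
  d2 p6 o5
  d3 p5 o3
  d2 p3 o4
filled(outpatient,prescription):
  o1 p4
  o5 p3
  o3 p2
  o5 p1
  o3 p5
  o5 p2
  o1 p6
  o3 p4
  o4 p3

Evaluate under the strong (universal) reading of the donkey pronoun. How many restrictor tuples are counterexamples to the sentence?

2

"her" takes "an outpatient" as antecedent and "it" takes "a prescription"; both are donkey pronouns co-varying with the restrictor.
Strong reading: for every (d,p,o) with wrote(d,p,o), filled(o,p).
Restrictor triples: (d1,p1,o5)→filled(o5,p1) ✓  (d1,p4,o1)→filled(o1,p4) ✓  (d2,p2,o3)→filled(o3,p2) ✓  (d2,p2,o5)→filled(o5,p2) ✓  (d2,p3,o4)→filled(o4,p3) ✓  (d2,p4,o1)→filled(o1,p4) ✓  (d2,p4,o3)→filled(o3,p4) ✓  (d2,p6,o5)→filled(o5,p6) ✗  (d3,p2,o5)→filled(o5,p2) ✓  (d3,p5,o3)→filled(o3,p5) ✓  (d3,p6,o4)→filled(o4,p6) ✗
Counterexamples (restrictor triples failing the scope): 2.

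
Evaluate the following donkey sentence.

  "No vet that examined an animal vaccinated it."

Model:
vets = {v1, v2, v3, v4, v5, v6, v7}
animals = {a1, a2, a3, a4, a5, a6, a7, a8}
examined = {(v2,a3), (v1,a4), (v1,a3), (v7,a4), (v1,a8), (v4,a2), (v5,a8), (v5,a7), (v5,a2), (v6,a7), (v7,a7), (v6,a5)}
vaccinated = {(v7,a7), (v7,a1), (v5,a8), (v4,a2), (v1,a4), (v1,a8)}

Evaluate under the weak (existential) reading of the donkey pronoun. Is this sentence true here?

False

"it" takes "an animal" as antecedent — a donkey pronoun bound across the clause boundary.
Truth condition: for no (v,a) with examined(v,a) does vaccinated(v,a) hold.
Restrictor pairs — does the scope hold? (v1,a3):fails  (v1,a4):holds  (v1,a8):holds  (v2,a3):fails  (v4,a2):holds  (v5,a2):fails  (v5,a7):fails  (v5,a8):holds  (v6,a5):fails  (v6,a7):fails  (v7,a4):fails  (v7,a7):holds
Scope holds for 5 pair(s), so the sentence is false.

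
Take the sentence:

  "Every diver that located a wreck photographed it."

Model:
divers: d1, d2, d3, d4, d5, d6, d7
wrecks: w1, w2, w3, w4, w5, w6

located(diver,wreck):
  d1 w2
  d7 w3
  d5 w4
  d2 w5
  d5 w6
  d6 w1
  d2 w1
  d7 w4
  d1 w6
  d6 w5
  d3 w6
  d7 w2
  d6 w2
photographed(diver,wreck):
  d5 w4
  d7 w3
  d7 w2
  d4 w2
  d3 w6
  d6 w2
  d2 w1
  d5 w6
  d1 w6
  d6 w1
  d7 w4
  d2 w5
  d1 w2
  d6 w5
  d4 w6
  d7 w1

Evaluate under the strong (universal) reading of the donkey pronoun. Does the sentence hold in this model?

True

"it" takes "a wreck" as antecedent — a donkey pronoun bound across the clause boundary.
Strong reading: for every (d,w) with located(d,w), photographed(d,w).
Restrictor pairs: (d1,w2) ✓  (d1,w6) ✓  (d2,w1) ✓  (d2,w5) ✓  (d3,w6) ✓  (d5,w4) ✓  (d5,w6) ✓  (d6,w1) ✓  (d6,w2) ✓  (d6,w5) ✓  (d7,w2) ✓  (d7,w3) ✓  (d7,w4) ✓
Every restrictor pair satisfies the scope.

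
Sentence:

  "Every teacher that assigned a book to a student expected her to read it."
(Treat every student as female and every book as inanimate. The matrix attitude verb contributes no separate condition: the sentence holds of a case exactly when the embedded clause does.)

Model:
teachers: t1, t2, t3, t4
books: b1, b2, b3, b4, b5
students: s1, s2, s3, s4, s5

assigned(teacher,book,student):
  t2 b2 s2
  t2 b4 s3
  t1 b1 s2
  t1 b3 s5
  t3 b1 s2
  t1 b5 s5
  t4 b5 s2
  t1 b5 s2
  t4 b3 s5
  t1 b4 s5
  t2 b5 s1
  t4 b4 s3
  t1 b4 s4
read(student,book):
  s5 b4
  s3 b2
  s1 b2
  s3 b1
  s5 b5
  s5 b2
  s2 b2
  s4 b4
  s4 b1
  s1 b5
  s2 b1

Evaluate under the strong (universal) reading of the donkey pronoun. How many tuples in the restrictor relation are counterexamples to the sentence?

6

"her" takes "a student" as antecedent and "it" takes "a book"; both are donkey pronouns co-varying with the restrictor.
Strong reading: for every (t,b,s) with assigned(t,b,s), read(s,b).
Restrictor triples: (t1,b1,s2)→read(s2,b1) ✓  (t1,b3,s5)→read(s5,b3) ✗  (t1,b4,s4)→read(s4,b4) ✓  (t1,b4,s5)→read(s5,b4) ✓  (t1,b5,s2)→read(s2,b5) ✗  (t1,b5,s5)→read(s5,b5) ✓  (t2,b2,s2)→read(s2,b2) ✓  (t2,b4,s3)→read(s3,b4) ✗  (t2,b5,s1)→read(s1,b5) ✓  (t3,b1,s2)→read(s2,b1) ✓  (t4,b3,s5)→read(s5,b3) ✗  (t4,b4,s3)→read(s3,b4) ✗  (t4,b5,s2)→read(s2,b5) ✗
Counterexamples (restrictor triples failing the scope): 6.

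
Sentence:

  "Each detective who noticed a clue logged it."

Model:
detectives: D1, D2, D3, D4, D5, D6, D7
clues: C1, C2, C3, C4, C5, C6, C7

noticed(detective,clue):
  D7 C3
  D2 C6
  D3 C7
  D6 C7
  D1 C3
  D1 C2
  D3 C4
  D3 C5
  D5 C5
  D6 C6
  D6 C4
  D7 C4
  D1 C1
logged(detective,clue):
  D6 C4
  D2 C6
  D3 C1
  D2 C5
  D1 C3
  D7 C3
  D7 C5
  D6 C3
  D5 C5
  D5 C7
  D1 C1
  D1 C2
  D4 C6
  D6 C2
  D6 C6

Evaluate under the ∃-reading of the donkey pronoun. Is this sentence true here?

False

"it" takes "a clue" as antecedent — a donkey pronoun bound across the clause boundary.
Weak reading: every detective d with some noticed-clue has at least one noticed-clue c such that logged(d,c).
Per detective: D1:✓  D2:✓  D3:✗  D5:✓  D6:✓  D7:✓
D3 has no witness among its noticed-clues.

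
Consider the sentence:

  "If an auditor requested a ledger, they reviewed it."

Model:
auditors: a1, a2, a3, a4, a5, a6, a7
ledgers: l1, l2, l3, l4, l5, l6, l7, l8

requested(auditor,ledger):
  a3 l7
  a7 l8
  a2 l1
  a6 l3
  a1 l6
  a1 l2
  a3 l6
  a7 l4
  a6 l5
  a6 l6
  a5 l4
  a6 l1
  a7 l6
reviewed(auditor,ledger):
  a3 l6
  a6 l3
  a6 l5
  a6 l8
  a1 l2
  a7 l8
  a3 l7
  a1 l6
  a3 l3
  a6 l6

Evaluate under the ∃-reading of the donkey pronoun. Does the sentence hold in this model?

"it" takes "a ledger" as antecedent — a donkey pronoun bound across the clause boundary.
Weak reading: every auditor a with some requested-ledger has at least one requested-ledger l such that reviewed(a,l).
Per auditor: a1:✓  a2:✗  a3:✓  a5:✗  a6:✓  a7:✓
a2 has no witness among its requested-ledgers.

False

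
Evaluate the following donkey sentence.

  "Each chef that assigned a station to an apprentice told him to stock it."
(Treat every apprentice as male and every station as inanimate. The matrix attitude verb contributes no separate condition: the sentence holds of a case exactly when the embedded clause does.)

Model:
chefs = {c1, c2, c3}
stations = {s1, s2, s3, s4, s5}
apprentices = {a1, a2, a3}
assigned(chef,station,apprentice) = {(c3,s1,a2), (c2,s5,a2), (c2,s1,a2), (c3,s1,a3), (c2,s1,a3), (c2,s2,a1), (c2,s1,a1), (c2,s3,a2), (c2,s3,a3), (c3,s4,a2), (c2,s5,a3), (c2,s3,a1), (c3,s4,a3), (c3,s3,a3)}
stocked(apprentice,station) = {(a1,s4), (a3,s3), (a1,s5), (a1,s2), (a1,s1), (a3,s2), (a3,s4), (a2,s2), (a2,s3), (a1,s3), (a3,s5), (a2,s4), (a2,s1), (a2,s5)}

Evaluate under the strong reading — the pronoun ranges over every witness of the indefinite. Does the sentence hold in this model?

False

"him" takes "an apprentice" as antecedent and "it" takes "a station"; both are donkey pronouns co-varying with the restrictor.
Strong reading: for every (c,s,a) with assigned(c,s,a), stocked(a,s).
Restrictor triples: (c2,s1,a1)→stocked(a1,s1) ✓  (c2,s1,a2)→stocked(a2,s1) ✓  (c2,s1,a3)→stocked(a3,s1) ✗  (c2,s2,a1)→stocked(a1,s2) ✓  (c2,s3,a1)→stocked(a1,s3) ✓  (c2,s3,a2)→stocked(a2,s3) ✓  (c2,s3,a3)→stocked(a3,s3) ✓  (c2,s5,a2)→stocked(a2,s5) ✓  (c2,s5,a3)→stocked(a3,s5) ✓  (c3,s1,a2)→stocked(a2,s1) ✓  (c3,s1,a3)→stocked(a3,s1) ✗  (c3,s3,a3)→stocked(a3,s3) ✓  (c3,s4,a2)→stocked(a2,s4) ✓  (c3,s4,a3)→stocked(a3,s4) ✓
Counterexample: (c2,s1,a3) — stocked(a3,s1) does not hold.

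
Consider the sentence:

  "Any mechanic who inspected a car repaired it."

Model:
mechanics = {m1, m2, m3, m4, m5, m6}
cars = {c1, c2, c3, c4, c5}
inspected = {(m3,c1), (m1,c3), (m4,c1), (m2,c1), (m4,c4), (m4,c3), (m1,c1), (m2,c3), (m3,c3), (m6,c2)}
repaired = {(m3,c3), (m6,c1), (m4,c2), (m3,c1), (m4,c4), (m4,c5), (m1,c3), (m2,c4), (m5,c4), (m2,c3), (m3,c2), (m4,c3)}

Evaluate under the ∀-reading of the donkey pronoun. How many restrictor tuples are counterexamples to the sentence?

4

"it" takes "a car" as antecedent — a donkey pronoun bound across the clause boundary.
Strong reading: for every (m,c) with inspected(m,c), repaired(m,c).
Restrictor pairs: (m1,c1) ✗  (m1,c3) ✓  (m2,c1) ✗  (m2,c3) ✓  (m3,c1) ✓  (m3,c3) ✓  (m4,c1) ✗  (m4,c3) ✓  (m4,c4) ✓  (m6,c2) ✗
Counterexamples (restrictor pairs failing the scope): 4.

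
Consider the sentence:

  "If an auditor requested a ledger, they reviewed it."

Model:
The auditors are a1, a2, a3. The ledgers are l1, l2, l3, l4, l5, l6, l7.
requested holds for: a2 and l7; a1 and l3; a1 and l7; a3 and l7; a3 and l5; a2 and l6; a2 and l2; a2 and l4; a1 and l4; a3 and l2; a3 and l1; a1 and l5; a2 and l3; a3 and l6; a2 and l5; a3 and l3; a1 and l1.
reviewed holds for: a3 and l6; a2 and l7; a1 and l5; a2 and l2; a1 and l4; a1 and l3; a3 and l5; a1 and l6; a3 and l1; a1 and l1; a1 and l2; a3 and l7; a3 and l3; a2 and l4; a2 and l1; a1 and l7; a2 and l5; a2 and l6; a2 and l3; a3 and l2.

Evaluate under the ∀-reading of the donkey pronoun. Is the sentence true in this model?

True

"it" takes "a ledger" as antecedent — a donkey pronoun bound across the clause boundary.
Strong reading: for every (a,l) with requested(a,l), reviewed(a,l).
Restrictor pairs: (a1,l1) ✓  (a1,l3) ✓  (a1,l4) ✓  (a1,l5) ✓  (a1,l7) ✓  (a2,l2) ✓  (a2,l3) ✓  (a2,l4) ✓  (a2,l5) ✓  (a2,l6) ✓  (a2,l7) ✓  (a3,l1) ✓  (a3,l2) ✓  (a3,l3) ✓  (a3,l5) ✓  (a3,l6) ✓  (a3,l7) ✓
Every restrictor pair satisfies the scope.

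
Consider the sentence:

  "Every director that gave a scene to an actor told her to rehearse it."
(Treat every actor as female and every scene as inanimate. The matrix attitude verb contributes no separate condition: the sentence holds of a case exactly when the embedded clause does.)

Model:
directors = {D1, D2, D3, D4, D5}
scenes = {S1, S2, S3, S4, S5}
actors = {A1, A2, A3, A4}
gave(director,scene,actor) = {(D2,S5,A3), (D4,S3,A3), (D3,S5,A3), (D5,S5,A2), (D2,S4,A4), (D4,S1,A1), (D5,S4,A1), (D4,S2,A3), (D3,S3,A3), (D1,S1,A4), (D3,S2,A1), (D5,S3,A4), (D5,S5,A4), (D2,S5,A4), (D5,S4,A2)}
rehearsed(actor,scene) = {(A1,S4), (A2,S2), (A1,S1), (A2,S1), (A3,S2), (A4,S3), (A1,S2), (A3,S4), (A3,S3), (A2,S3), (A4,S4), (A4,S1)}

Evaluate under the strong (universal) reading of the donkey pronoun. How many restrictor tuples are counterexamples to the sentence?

"her" takes "an actor" as antecedent and "it" takes "a scene"; both are donkey pronouns co-varying with the restrictor.
Strong reading: for every (d,s,a) with gave(d,s,a), rehearsed(a,s).
Restrictor triples: (D1,S1,A4)→rehearsed(A4,S1) ✓  (D2,S4,A4)→rehearsed(A4,S4) ✓  (D2,S5,A3)→rehearsed(A3,S5) ✗  (D2,S5,A4)→rehearsed(A4,S5) ✗  (D3,S2,A1)→rehearsed(A1,S2) ✓  (D3,S3,A3)→rehearsed(A3,S3) ✓  (D3,S5,A3)→rehearsed(A3,S5) ✗  (D4,S1,A1)→rehearsed(A1,S1) ✓  (D4,S2,A3)→rehearsed(A3,S2) ✓  (D4,S3,A3)→rehearsed(A3,S3) ✓  (D5,S3,A4)→rehearsed(A4,S3) ✓  (D5,S4,A1)→rehearsed(A1,S4) ✓  (D5,S4,A2)→rehearsed(A2,S4) ✗  (D5,S5,A2)→rehearsed(A2,S5) ✗  (D5,S5,A4)→rehearsed(A4,S5) ✗
Counterexamples (restrictor triples failing the scope): 6.

6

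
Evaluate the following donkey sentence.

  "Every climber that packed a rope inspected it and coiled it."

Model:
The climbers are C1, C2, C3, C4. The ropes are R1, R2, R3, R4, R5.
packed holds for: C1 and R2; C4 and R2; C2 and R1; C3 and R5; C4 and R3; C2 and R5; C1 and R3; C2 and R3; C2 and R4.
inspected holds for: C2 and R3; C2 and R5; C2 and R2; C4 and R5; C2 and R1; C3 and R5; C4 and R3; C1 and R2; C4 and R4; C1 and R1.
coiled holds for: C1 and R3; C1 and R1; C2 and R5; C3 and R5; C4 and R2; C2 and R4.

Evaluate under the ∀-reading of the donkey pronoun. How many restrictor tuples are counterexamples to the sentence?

"it" takes "a rope" as antecedent — a donkey pronoun bound across the clause boundary.
Strong reading: for every (c,r) with packed(c,r), inspected(c,r) ∧ coiled(c,r).
Restrictor pairs: (C1,R2) ✗  (C1,R3) ✗  (C2,R1) ✗  (C2,R3) ✗  (C2,R4) ✗  (C2,R5) ✓  (C3,R5) ✓  (C4,R2) ✗  (C4,R3) ✗
Counterexamples (restrictor pairs failing the scope): 7.

7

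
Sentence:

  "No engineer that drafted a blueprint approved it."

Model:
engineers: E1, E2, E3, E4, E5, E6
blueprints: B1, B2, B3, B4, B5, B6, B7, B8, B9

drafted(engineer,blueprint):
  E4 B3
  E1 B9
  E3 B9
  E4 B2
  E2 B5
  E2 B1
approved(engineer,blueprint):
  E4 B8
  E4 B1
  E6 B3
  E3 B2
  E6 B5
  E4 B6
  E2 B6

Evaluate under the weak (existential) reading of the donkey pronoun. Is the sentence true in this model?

True

"it" takes "a blueprint" as antecedent — a donkey pronoun bound across the clause boundary.
Truth condition: for no (e,b) with drafted(e,b) does approved(e,b) hold.
Restrictor pairs — does the scope hold? (E1,B9):fails  (E2,B1):fails  (E2,B5):fails  (E3,B9):fails  (E4,B2):fails  (E4,B3):fails
Scope holds for no restrictor pair, so the sentence is true.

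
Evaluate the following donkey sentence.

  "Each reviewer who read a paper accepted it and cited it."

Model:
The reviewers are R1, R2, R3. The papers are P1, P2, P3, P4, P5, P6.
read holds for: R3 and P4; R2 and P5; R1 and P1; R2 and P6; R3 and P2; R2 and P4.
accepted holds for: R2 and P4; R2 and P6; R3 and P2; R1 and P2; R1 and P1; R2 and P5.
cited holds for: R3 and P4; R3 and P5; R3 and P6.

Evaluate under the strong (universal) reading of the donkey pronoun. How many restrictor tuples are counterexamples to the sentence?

6

"it" takes "a paper" as antecedent — a donkey pronoun bound across the clause boundary.
Strong reading: for every (r,p) with read(r,p), accepted(r,p) ∧ cited(r,p).
Restrictor pairs: (R1,P1) ✗  (R2,P4) ✗  (R2,P5) ✗  (R2,P6) ✗  (R3,P2) ✗  (R3,P4) ✗
Counterexamples (restrictor pairs failing the scope): 6.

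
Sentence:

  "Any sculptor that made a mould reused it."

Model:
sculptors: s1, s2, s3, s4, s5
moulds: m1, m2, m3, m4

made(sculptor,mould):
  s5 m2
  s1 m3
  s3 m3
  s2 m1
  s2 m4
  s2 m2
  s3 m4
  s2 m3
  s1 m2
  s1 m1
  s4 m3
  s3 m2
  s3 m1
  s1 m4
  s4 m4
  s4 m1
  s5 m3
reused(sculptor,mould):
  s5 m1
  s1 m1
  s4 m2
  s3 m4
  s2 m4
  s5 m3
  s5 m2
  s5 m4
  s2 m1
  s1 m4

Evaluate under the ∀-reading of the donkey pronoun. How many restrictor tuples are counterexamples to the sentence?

10

"it" takes "a mould" as antecedent — a donkey pronoun bound across the clause boundary.
Strong reading: for every (s,m) with made(s,m), reused(s,m).
Restrictor pairs: (s1,m1) ✓  (s1,m2) ✗  (s1,m3) ✗  (s1,m4) ✓  (s2,m1) ✓  (s2,m2) ✗  (s2,m3) ✗  (s2,m4) ✓  (s3,m1) ✗  (s3,m2) ✗  (s3,m3) ✗  (s3,m4) ✓  (s4,m1) ✗  (s4,m3) ✗  (s4,m4) ✗  (s5,m2) ✓  (s5,m3) ✓
Counterexamples (restrictor pairs failing the scope): 10.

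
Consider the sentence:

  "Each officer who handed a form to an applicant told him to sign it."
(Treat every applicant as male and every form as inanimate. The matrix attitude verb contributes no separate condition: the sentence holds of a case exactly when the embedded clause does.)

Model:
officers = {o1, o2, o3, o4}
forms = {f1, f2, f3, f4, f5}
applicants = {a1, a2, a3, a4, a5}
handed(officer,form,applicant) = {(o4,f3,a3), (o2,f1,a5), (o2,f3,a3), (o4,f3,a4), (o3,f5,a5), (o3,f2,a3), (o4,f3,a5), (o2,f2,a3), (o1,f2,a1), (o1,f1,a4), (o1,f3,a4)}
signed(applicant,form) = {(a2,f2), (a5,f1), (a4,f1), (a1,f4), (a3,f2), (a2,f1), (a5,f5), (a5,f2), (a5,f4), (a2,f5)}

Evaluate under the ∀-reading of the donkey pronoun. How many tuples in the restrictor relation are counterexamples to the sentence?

"him" takes "an applicant" as antecedent and "it" takes "a form"; both are donkey pronouns co-varying with the restrictor.
Strong reading: for every (o,f,a) with handed(o,f,a), signed(a,f).
Restrictor triples: (o1,f1,a4)→signed(a4,f1) ✓  (o1,f2,a1)→signed(a1,f2) ✗  (o1,f3,a4)→signed(a4,f3) ✗  (o2,f1,a5)→signed(a5,f1) ✓  (o2,f2,a3)→signed(a3,f2) ✓  (o2,f3,a3)→signed(a3,f3) ✗  (o3,f2,a3)→signed(a3,f2) ✓  (o3,f5,a5)→signed(a5,f5) ✓  (o4,f3,a3)→signed(a3,f3) ✗  (o4,f3,a4)→signed(a4,f3) ✗  (o4,f3,a5)→signed(a5,f3) ✗
Counterexamples (restrictor triples failing the scope): 6.

6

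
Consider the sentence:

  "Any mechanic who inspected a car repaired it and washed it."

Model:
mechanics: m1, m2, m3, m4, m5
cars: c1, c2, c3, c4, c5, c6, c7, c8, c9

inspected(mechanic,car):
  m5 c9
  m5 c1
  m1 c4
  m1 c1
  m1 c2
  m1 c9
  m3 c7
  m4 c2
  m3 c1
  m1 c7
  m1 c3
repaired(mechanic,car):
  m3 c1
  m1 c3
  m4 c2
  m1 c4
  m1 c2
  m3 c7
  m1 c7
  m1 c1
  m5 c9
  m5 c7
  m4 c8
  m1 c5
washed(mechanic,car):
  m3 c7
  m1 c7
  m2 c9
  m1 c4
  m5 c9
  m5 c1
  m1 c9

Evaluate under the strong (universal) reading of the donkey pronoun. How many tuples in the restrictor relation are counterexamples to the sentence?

"it" takes "a car" as antecedent — a donkey pronoun bound across the clause boundary.
Strong reading: for every (m,c) with inspected(m,c), repaired(m,c) ∧ washed(m,c).
Restrictor pairs: (m1,c1) ✗  (m1,c2) ✗  (m1,c3) ✗  (m1,c4) ✓  (m1,c7) ✓  (m1,c9) ✗  (m3,c1) ✗  (m3,c7) ✓  (m4,c2) ✗  (m5,c1) ✗  (m5,c9) ✓
Counterexamples (restrictor pairs failing the scope): 7.

7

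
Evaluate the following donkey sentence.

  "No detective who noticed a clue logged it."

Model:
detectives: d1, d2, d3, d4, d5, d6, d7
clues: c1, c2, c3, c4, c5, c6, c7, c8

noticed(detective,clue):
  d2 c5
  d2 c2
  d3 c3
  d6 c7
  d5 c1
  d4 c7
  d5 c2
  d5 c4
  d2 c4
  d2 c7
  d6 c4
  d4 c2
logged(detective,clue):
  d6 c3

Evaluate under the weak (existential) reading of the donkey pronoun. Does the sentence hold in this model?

True

"it" takes "a clue" as antecedent — a donkey pronoun bound across the clause boundary.
Truth condition: for no (d,c) with noticed(d,c) does logged(d,c) hold.
Restrictor pairs — does the scope hold? (d2,c2):fails  (d2,c4):fails  (d2,c5):fails  (d2,c7):fails  (d3,c3):fails  (d4,c2):fails  (d4,c7):fails  (d5,c1):fails  (d5,c2):fails  (d5,c4):fails  (d6,c4):fails  (d6,c7):fails
Scope holds for no restrictor pair, so the sentence is true.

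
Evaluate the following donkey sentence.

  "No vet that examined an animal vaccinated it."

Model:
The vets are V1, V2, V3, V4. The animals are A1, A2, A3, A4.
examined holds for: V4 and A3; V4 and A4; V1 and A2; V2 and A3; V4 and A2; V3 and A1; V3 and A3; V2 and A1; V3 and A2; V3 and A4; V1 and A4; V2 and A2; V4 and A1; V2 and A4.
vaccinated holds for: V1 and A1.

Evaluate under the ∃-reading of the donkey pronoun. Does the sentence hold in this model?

"it" takes "an animal" as antecedent — a donkey pronoun bound across the clause boundary.
Truth condition: for no (v,a) with examined(v,a) does vaccinated(v,a) hold.
Restrictor pairs — does the scope hold? (V1,A2):fails  (V1,A4):fails  (V2,A1):fails  (V2,A2):fails  (V2,A3):fails  (V2,A4):fails  (V3,A1):fails  (V3,A2):fails  (V3,A3):fails  (V3,A4):fails  (V4,A1):fails  (V4,A2):fails  (V4,A3):fails  (V4,A4):fails
Scope holds for no restrictor pair, so the sentence is true.

True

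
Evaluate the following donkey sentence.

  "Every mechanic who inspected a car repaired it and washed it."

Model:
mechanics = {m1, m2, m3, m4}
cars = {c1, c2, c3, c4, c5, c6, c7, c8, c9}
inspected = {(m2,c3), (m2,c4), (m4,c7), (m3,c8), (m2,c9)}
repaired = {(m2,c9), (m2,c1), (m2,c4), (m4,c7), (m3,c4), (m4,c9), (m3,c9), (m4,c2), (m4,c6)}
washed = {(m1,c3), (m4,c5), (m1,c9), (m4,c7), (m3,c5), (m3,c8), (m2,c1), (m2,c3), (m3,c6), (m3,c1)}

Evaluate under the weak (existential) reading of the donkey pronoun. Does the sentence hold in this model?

"it" takes "a car" as antecedent — a donkey pronoun bound across the clause boundary.
Weak reading: every mechanic m with some inspected-car has at least one inspected-car c such that repaired(m,c) ∧ washed(m,c).
Per mechanic: m2:✗  m3:✗  m4:✓
m2 has no witness among its inspected-cars.

False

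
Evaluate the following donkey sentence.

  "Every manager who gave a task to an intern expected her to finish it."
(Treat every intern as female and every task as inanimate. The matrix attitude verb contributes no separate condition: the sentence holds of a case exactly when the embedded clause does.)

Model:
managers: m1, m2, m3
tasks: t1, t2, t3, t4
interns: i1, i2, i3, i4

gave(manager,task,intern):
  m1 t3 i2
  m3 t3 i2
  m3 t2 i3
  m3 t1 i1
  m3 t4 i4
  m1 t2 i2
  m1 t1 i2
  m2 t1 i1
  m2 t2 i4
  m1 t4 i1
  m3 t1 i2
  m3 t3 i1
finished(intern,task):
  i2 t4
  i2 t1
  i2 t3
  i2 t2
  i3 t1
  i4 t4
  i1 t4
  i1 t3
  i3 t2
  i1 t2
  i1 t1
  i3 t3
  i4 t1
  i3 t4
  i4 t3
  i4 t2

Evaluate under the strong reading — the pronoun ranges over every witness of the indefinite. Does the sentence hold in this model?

True

"her" takes "an intern" as antecedent and "it" takes "a task"; both are donkey pronouns co-varying with the restrictor.
Strong reading: for every (m,t,i) with gave(m,t,i), finished(i,t).
Restrictor triples: (m1,t1,i2)→finished(i2,t1) ✓  (m1,t2,i2)→finished(i2,t2) ✓  (m1,t3,i2)→finished(i2,t3) ✓  (m1,t4,i1)→finished(i1,t4) ✓  (m2,t1,i1)→finished(i1,t1) ✓  (m2,t2,i4)→finished(i4,t2) ✓  (m3,t1,i1)→finished(i1,t1) ✓  (m3,t1,i2)→finished(i2,t1) ✓  (m3,t2,i3)→finished(i3,t2) ✓  (m3,t3,i1)→finished(i1,t3) ✓  (m3,t3,i2)→finished(i2,t3) ✓  (m3,t4,i4)→finished(i4,t4) ✓
Every restrictor triple satisfies the scope.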